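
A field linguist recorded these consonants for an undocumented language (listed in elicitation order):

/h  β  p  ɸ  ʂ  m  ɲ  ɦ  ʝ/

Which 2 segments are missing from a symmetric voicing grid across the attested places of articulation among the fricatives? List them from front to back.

/ʐ/, /ç/

Voiceless: /ɸ/ (bilabial), /ʂ/ (retroflex), /h/ (glottal).
Voiced: /β/ (bilabial), /ʝ/ (palatal), /ɦ/ (glottal).
Gaps, from front to back: retroflex lacks voiced (/ʐ/); palatal lacks voiceless (/ç/).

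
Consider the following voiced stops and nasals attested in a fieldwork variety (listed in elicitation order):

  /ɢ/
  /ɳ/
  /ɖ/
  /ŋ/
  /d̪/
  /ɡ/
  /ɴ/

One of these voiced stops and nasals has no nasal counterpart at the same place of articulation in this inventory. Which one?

Retroflex: /ɖ/ ~ /ɳ/
Velar: /ɡ/ ~ /ŋ/
Uvular: /ɢ/ ~ /ɴ/
Dental: only /d̪/ (oral stop); no nasal partner.
So /d̪/ is the unpaired segment.

/d̪/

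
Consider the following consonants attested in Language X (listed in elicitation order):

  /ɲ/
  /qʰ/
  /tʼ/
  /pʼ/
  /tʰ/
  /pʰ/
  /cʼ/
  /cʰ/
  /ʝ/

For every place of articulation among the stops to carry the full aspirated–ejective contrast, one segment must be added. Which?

/qʼ/

Aspirated: /pʰ/ (bilabial), /tʰ/ (alveolar), /cʰ/ (palatal), /qʰ/ (uvular).
Ejective: /pʼ/ (bilabial), /tʼ/ (alveolar), /cʼ/ (palatal).
The uvular row has no ejective member, so the gap is the ejective uvular stop /qʼ/.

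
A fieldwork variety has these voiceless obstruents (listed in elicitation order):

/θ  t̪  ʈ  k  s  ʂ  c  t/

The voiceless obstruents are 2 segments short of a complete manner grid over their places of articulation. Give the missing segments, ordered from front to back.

/ç/, /x/

Stop: /t̪/ (dental), /t/ (alveolar), /ʈ/ (retroflex), /c/ (palatal), /k/ (velar).
Fricative: /θ/ (dental), /s/ (alveolar), /ʂ/ (retroflex).
Gaps, from front to back: palatal lacks fricative (/ç/); velar lacks fricative (/x/).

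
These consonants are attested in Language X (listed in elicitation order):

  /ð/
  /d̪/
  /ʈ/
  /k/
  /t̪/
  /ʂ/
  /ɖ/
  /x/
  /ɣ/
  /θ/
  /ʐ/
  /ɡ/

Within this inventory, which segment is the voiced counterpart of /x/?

/x/ is a voiceless velar fricative.
The voiced counterpart is a voiced velar fricative — in this inventory, /ɣ/.

/ɣ/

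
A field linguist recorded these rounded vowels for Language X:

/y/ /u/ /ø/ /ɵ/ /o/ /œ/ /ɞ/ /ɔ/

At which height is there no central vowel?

height            front     central   back    
high              y         —         u       
high-mid          ø         ɵ         o       
low-mid           œ         ɞ         ɔ       
Every height has a central member except high, where /ʉ/ would be expected.

high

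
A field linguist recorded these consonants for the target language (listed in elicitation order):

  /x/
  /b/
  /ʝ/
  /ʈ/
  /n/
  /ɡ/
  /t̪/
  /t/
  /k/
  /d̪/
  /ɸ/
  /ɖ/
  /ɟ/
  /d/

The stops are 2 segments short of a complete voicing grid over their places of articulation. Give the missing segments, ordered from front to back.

bilabial: voiceless —, voiced /b/.
dental: voiceless /t̪/, voiced /d̪/.
alveolar: voiceless /t/, voiced /d/.
retroflex: voiceless /ʈ/, voiced /ɖ/.
palatal: voiceless —, voiced /ɟ/.
velar: voiceless /k/, voiced /ɡ/.
Gaps, from front to back: bilabial lacks voiceless (/p/); palatal lacks voiceless (/c/).

/p/, /c/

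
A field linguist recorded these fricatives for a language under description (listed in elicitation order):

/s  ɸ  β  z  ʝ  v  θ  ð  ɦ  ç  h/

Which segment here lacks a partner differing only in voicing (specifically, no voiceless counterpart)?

Bilabial: /ɸ/ ~ /β/
Dental: /θ/ ~ /ð/
Alveolar: /s/ ~ /z/
Palatal: /ç/ ~ /ʝ/
Glottal: /h/ ~ /ɦ/
Labiodental: only /v/ (voiced); no voiceless partner.
So /v/ is the unpaired segment.

/v/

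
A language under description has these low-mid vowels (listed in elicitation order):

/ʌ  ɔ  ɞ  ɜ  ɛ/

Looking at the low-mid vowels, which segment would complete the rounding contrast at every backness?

/œ/

backness          unrounded  rounded 
front             ɛ         —       
central           ɜ         ɞ       
back              ʌ         ɔ       
The front row has no rounded member, so the gap is the front rounded vowel /œ/.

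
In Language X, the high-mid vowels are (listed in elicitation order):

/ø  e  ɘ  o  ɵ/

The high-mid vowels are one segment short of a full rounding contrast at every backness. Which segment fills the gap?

/ɤ/

backness          unrounded  rounded 
front             e         ø       
central           ɘ         ɵ       
back              —         o       
The back row has no unrounded member, so the gap is the back unrounded vowel /ɤ/.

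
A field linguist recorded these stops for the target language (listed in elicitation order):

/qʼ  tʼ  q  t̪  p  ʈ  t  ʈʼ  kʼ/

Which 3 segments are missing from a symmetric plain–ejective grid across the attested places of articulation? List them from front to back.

/pʼ/, /t̪ʼ/, /k/

bilabial: plain /p/, ejective —.
dental: plain /t̪/, ejective —.
alveolar: plain /t/, ejective /tʼ/.
retroflex: plain /ʈ/, ejective /ʈʼ/.
velar: plain —, ejective /kʼ/.
uvular: plain /q/, ejective /qʼ/.
Gaps, from front to back: bilabial lacks ejective (/pʼ/); dental lacks ejective (/t̪ʼ/); velar lacks plain (/k/).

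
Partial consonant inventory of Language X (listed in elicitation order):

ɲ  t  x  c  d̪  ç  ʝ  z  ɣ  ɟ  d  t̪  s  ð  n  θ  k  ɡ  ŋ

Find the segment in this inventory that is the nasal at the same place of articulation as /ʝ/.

/ʝ/ is a voiced palatal fricative.
The nasal at the same place is a palatal nasal — in this inventory, /ɲ/.

/ɲ/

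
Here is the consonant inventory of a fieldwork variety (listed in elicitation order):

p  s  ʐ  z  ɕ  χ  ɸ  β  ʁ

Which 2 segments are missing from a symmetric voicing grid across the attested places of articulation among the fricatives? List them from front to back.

place of articulation  voiceless  voiced  
bilabial          ɸ         β       
alveolar          s         z       
retroflex         —         ʐ       
alveolo-palatal   ɕ         —       
uvular            χ         ʁ       
Gaps, from front to back: retroflex lacks voiceless (/ʂ/); alveolo-palatal lacks voiced (/ʑ/).

/ʂ/, /ʑ/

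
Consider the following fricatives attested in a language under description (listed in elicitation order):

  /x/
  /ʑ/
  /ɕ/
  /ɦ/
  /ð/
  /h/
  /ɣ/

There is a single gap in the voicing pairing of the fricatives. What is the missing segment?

place of articulation  voiceless  voiced  
dental            —         ð       
alveolo-palatal   ɕ         ʑ       
velar             x         ɣ       
glottal           h         ɦ       
The dental row has no voiceless member, so the gap is the voiceless dental fricative /θ/.

/θ/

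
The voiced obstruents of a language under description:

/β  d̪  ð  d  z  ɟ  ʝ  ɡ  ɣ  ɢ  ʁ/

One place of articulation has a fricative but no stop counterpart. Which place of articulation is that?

bilabial

Stop: /d̪/ (dental), /d/ (alveolar), /ɟ/ (palatal), /ɡ/ (velar), /ɢ/ (uvular).
Fricative: /β/ (bilabial), /ð/ (dental), /z/ (alveolar), /ʝ/ (palatal), /ɣ/ (velar), /ʁ/ (uvular).
Every place of articulation has a stop member except bilabial, where /b/ would be expected.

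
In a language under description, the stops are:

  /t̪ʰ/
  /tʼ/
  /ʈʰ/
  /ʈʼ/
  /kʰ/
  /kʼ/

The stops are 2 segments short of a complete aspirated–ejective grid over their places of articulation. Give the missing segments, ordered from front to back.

place of articulation  aspirated  ejective
dental            t̪ʰ       —       
alveolar          —         tʼ      
retroflex         ʈʰ        ʈʼ      
velar             kʰ        kʼ      
Gaps, from front to back: dental lacks ejective (/t̪ʼ/); alveolar lacks aspirated (/tʰ/).

/t̪ʼ/, /tʰ/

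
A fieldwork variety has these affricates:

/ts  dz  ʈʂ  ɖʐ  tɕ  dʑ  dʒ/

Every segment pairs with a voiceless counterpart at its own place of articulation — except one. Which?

/dʒ/

Alveolar: /ts/ ~ /dz/
Retroflex: /ʈʂ/ ~ /ɖʐ/
Alveolo-palatal: /tɕ/ ~ /dʑ/
Postalveolar: only /dʒ/ (voiced); no voiceless partner.
So /dʒ/ is the unpaired segment.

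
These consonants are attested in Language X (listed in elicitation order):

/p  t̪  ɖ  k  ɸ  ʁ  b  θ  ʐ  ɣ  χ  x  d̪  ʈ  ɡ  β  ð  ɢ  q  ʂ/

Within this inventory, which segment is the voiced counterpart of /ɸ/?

/β/

/ɸ/ is a voiceless bilabial fricative.
The voiced counterpart is a voiced bilabial fricative — in this inventory, /β/.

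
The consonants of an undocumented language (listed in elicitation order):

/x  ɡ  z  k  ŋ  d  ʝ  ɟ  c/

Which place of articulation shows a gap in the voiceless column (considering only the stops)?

place of articulation  voiceless  voiced  
alveolar          —         d       
palatal           c         ɟ       
velar             k         ɡ       
Every place of articulation has a voiceless member except alveolar, where /t/ would be expected.

alveolar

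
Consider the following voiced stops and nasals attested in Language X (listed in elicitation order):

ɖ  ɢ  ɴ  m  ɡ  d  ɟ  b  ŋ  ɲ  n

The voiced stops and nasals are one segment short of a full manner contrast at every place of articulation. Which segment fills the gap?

Oral stop: /b/ (bilabial), /d/ (alveolar), /ɖ/ (retroflex), /ɟ/ (palatal), /ɡ/ (velar), /ɢ/ (uvular).
Nasal: /m/ (bilabial), /n/ (alveolar), /ɲ/ (palatal), /ŋ/ (velar), /ɴ/ (uvular).
The retroflex row has no nasal member, so the gap is the retroflex nasal /ɳ/.

/ɳ/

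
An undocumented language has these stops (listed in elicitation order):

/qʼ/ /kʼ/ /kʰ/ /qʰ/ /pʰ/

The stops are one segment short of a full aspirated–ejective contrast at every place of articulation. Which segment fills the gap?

/pʼ/

Aspirated: /pʰ/ (bilabial), /kʰ/ (velar), /qʰ/ (uvular).
Ejective: /kʼ/ (velar), /qʼ/ (uvular).
The bilabial row has no ejective member, so the gap is the ejective bilabial stop /pʼ/.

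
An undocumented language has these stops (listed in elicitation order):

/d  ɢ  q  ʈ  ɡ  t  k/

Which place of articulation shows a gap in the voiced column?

place of articulation  voiceless  voiced  
alveolar          t         d       
retroflex         ʈ         —       
velar             k         ɡ       
uvular            q         ɢ       
Every place of articulation has a voiced member except retroflex, where /ɖ/ would be expected.

retroflex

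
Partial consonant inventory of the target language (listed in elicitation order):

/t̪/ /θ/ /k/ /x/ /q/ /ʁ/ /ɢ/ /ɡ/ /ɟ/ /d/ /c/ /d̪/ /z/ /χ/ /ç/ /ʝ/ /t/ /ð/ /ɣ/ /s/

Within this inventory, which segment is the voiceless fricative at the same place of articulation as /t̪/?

/θ/

/t̪/ is a voiceless dental stop.
The voiceless fricative at the same place is a voiceless dental fricative — in this inventory, /θ/.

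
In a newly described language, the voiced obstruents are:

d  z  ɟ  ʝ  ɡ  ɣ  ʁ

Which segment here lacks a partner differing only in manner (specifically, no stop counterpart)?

Alveolar: /d/ ~ /z/
Palatal: /ɟ/ ~ /ʝ/
Velar: /ɡ/ ~ /ɣ/
Uvular: only /ʁ/ (fricative); no stop partner.
So /ʁ/ is the unpaired segment.

/ʁ/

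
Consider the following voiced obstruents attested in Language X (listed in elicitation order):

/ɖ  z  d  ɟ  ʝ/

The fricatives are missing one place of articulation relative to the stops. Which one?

place of articulation  stop      fricative
alveolar          d         z       
retroflex         ɖ         —       
palatal           ɟ         ʝ       
Every place of articulation has a fricative member except retroflex, where /ʐ/ would be expected.

retroflex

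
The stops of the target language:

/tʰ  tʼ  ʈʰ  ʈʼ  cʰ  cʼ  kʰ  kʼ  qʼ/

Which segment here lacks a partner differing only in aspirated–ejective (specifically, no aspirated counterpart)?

/qʼ/

Alveolar: /tʰ/ ~ /tʼ/
Retroflex: /ʈʰ/ ~ /ʈʼ/
Palatal: /cʰ/ ~ /cʼ/
Velar: /kʰ/ ~ /kʼ/
Uvular: only /qʼ/ (ejective); no aspirated partner.
So /qʼ/ is the unpaired segment.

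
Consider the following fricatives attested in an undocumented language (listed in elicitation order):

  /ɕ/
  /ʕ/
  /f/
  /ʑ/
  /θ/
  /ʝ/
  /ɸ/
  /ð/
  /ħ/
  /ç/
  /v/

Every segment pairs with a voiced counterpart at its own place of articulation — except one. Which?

Labiodental: /f/ ~ /v/
Dental: /θ/ ~ /ð/
Alveolo-palatal: /ɕ/ ~ /ʑ/
Palatal: /ç/ ~ /ʝ/
Pharyngeal: /ħ/ ~ /ʕ/
Bilabial: only /ɸ/ (voiceless); no voiced partner.
So /ɸ/ is the unpaired segment.

/ɸ/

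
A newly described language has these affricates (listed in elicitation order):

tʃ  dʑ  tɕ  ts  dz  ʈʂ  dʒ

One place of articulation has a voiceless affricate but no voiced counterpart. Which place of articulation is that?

retroflex

Voiceless: /ts/ (alveolar), /tʃ/ (postalveolar), /ʈʂ/ (retroflex), /tɕ/ (alveolo-palatal).
Voiced: /dz/ (alveolar), /dʒ/ (postalveolar), /dʑ/ (alveolo-palatal).
Every place of articulation has a voiced member except retroflex, where /ɖʐ/ would be expected.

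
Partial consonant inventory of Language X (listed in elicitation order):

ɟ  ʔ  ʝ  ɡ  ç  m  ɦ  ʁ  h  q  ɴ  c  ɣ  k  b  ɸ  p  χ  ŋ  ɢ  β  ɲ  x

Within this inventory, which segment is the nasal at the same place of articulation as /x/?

/ŋ/

/x/ is a voiceless velar fricative.
The nasal at the same place is a velar nasal — in this inventory, /ŋ/.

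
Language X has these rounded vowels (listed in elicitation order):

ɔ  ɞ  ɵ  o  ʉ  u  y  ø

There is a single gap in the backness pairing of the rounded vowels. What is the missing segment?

/œ/

high: front /y/, central /ʉ/, back /u/.
high-mid: front /ø/, central /ɵ/, back /o/.
low-mid: front —, central /ɞ/, back /ɔ/.
The low-mid row has no front member, so the gap is the low-mid front rounded vowel /œ/.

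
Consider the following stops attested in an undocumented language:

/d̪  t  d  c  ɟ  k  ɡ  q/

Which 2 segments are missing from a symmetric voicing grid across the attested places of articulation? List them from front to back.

dental: voiceless —, voiced /d̪/.
alveolar: voiceless /t/, voiced /d/.
palatal: voiceless /c/, voiced /ɟ/.
velar: voiceless /k/, voiced /ɡ/.
uvular: voiceless /q/, voiced —.
Gaps, from front to back: dental lacks voiceless (/t̪/); uvular lacks voiced (/ɢ/).

/t̪/, /ɢ/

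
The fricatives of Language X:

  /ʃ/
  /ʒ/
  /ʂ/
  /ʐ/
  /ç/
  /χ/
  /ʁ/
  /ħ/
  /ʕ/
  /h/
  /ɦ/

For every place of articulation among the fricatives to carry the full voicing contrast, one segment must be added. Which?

postalveolar: voiceless /ʃ/, voiced /ʒ/.
retroflex: voiceless /ʂ/, voiced /ʐ/.
palatal: voiceless /ç/, voiced —.
uvular: voiceless /χ/, voiced /ʁ/.
pharyngeal: voiceless /ħ/, voiced /ʕ/.
glottal: voiceless /h/, voiced /ɦ/.
The palatal row has no voiced member, so the gap is the voiced palatal fricative /ʝ/.

/ʝ/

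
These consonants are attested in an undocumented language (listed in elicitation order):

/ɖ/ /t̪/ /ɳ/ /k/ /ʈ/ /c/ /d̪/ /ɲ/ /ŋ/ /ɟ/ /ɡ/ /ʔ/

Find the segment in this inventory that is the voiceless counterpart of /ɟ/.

/ɟ/ is a voiced palatal stop.
The voiceless counterpart is a voiceless palatal stop — in this inventory, /c/.

/c/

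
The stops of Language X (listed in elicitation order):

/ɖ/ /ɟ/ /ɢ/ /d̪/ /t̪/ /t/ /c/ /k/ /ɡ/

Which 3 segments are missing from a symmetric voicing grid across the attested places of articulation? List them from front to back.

dental: voiceless /t̪/, voiced /d̪/.
alveolar: voiceless /t/, voiced —.
retroflex: voiceless —, voiced /ɖ/.
palatal: voiceless /c/, voiced /ɟ/.
velar: voiceless /k/, voiced /ɡ/.
uvular: voiceless —, voiced /ɢ/.
Gaps, from front to back: alveolar lacks voiced (/d/); retroflex lacks voiceless (/ʈ/); uvular lacks voiceless (/q/).

/d/, /ʈ/, /q/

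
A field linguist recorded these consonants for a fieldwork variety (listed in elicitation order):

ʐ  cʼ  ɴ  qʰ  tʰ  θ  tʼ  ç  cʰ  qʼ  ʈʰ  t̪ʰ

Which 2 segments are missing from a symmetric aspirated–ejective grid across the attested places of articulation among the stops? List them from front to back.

Aspirated: /t̪ʰ/ (dental), /tʰ/ (alveolar), /ʈʰ/ (retroflex), /cʰ/ (palatal), /qʰ/ (uvular).
Ejective: /tʼ/ (alveolar), /cʼ/ (palatal), /qʼ/ (uvular).
Gaps, from front to back: dental lacks ejective (/t̪ʼ/); retroflex lacks ejective (/ʈʼ/).

/t̪ʼ/, /ʈʼ/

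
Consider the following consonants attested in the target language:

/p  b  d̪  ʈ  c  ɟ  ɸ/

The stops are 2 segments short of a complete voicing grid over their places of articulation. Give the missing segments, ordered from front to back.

Voiceless: /p/ (bilabial), /ʈ/ (retroflex), /c/ (palatal).
Voiced: /b/ (bilabial), /d̪/ (dental), /ɟ/ (palatal).
Gaps, from front to back: dental lacks voiceless (/t̪/); retroflex lacks voiced (/ɖ/).

/t̪/, /ɖ/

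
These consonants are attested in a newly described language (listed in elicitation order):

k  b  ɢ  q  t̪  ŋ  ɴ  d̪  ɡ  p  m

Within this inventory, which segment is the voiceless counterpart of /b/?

/p/

/b/ is a voiced bilabial stop.
The voiceless counterpart is a voiceless bilabial stop — in this inventory, /p/.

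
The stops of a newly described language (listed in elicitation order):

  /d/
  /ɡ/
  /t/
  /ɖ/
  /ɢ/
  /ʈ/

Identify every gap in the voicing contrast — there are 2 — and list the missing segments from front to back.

/k/, /q/

alveolar: voiceless /t/, voiced /d/.
retroflex: voiceless /ʈ/, voiced /ɖ/.
velar: voiceless —, voiced /ɡ/.
uvular: voiceless —, voiced /ɢ/.
Gaps, from front to back: velar lacks voiceless (/k/); uvular lacks voiceless (/q/).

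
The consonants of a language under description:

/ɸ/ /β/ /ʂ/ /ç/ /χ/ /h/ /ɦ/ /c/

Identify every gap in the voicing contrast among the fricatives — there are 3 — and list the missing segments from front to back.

/ʐ/, /ʝ/, /ʁ/

place of articulation  voiceless  voiced  
bilabial          ɸ         β       
retroflex         ʂ         —       
palatal           ç         —       
uvular            χ         —       
glottal           h         ɦ       
Gaps, from front to back: retroflex lacks voiced (/ʐ/); palatal lacks voiced (/ʝ/); uvular lacks voiced (/ʁ/).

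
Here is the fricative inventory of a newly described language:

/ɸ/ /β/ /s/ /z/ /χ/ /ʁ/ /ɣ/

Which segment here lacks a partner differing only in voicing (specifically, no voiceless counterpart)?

Bilabial: /ɸ/ ~ /β/
Alveolar: /s/ ~ /z/
Uvular: /χ/ ~ /ʁ/
Velar: only /ɣ/ (voiced); no voiceless partner.
So /ɣ/ is the unpaired segment.

/ɣ/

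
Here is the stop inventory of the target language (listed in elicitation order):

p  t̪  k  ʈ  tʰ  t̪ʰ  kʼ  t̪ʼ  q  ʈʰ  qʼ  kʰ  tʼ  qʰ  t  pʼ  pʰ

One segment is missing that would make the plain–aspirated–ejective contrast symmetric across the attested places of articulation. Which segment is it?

/ʈʼ/

place of articulation  plain     aspirated  ejective
bilabial          p         pʰ        pʼ      
dental            t̪        t̪ʰ       t̪ʼ     
alveolar          t         tʰ        tʼ      
retroflex         ʈ         ʈʰ        —       
velar             k         kʰ        kʼ      
uvular            q         qʰ        qʼ      
The retroflex row has no ejective member, so the gap is the ejective retroflex stop /ʈʼ/.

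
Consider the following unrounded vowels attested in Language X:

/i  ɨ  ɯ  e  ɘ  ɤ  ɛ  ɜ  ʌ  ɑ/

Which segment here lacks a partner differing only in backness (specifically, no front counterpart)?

High: /i/ ~ /ɨ/ ~ /ɯ/
High-mid: /e/ ~ /ɘ/ ~ /ɤ/
Low-mid: /ɛ/ ~ /ɜ/ ~ /ʌ/
Low: only /ɑ/ (back); no front partner.
So /ɑ/ is the unpaired segment.

/ɑ/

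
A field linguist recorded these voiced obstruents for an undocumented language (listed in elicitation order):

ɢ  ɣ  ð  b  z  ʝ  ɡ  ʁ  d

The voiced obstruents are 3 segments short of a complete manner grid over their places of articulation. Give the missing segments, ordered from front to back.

Stop: /b/ (bilabial), /d/ (alveolar), /ɡ/ (velar), /ɢ/ (uvular).
Fricative: /ð/ (dental), /z/ (alveolar), /ʝ/ (palatal), /ɣ/ (velar), /ʁ/ (uvular).
Gaps, from front to back: bilabial lacks fricative (/β/); dental lacks stop (/d̪/); palatal lacks stop (/ɟ/).

/β/, /d̪/, /ɟ/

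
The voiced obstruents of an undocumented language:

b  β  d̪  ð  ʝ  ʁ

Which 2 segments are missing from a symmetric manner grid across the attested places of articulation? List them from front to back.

/ɟ/, /ɢ/

Stop: /b/ (bilabial), /d̪/ (dental).
Fricative: /β/ (bilabial), /ð/ (dental), /ʝ/ (palatal), /ʁ/ (uvular).
Gaps, from front to back: palatal lacks stop (/ɟ/); uvular lacks stop (/ɢ/).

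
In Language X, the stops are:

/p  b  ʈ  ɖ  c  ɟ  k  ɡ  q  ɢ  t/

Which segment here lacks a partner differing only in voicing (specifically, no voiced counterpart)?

/t/

Bilabial: /p/ ~ /b/
Retroflex: /ʈ/ ~ /ɖ/
Palatal: /c/ ~ /ɟ/
Velar: /k/ ~ /ɡ/
Uvular: /q/ ~ /ɢ/
Alveolar: only /t/ (voiceless); no voiced partner.
So /t/ is the unpaired segment.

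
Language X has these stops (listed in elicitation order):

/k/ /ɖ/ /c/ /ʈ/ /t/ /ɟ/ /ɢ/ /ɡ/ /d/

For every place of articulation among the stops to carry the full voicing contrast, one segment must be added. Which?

Voiceless: /t/ (alveolar), /ʈ/ (retroflex), /c/ (palatal), /k/ (velar).
Voiced: /d/ (alveolar), /ɖ/ (retroflex), /ɟ/ (palatal), /ɡ/ (velar), /ɢ/ (uvular).
The uvular row has no voiceless member, so the gap is the voiceless uvular stop /q/.

/q/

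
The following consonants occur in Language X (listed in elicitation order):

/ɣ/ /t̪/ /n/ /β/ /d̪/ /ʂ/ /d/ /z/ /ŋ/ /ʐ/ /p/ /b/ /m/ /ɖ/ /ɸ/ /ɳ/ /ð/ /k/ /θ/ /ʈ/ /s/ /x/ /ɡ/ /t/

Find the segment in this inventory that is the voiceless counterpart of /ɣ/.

/x/

/ɣ/ is a voiced velar fricative.
The voiceless counterpart is a voiceless velar fricative — in this inventory, /x/.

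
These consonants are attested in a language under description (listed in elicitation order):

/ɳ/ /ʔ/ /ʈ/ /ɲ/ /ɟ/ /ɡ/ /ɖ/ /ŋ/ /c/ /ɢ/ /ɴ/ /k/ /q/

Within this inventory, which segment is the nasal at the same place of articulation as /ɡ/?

/ŋ/

/ɡ/ is a voiced velar stop.
The nasal at the same place is a velar nasal — in this inventory, /ŋ/.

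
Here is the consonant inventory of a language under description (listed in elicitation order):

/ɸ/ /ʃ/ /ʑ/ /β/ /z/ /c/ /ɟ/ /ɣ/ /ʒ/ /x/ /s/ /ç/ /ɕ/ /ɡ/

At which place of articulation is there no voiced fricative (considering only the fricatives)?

Voiceless: /ɸ/ (bilabial), /s/ (alveolar), /ʃ/ (postalveolar), /ɕ/ (alveolo-palatal), /ç/ (palatal), /x/ (velar).
Voiced: /β/ (bilabial), /z/ (alveolar), /ʒ/ (postalveolar), /ʑ/ (alveolo-palatal), /ɣ/ (velar).
Every place of articulation has a voiced member except palatal, where /ʝ/ would be expected.

palatal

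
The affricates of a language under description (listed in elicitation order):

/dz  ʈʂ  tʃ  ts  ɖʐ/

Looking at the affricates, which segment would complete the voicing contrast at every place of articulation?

/dʒ/

alveolar: voiceless /ts/, voiced /dz/.
postalveolar: voiceless /tʃ/, voiced —.
retroflex: voiceless /ʈʂ/, voiced /ɖʐ/.
The postalveolar row has no voiced member, so the gap is the voiced postalveolar affricate /dʒ/.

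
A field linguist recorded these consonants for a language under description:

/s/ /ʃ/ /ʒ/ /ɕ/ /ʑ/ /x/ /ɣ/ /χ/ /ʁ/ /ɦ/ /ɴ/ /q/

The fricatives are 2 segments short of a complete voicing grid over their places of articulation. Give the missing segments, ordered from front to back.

place of articulation  voiceless  voiced  
alveolar          s         —       
postalveolar      ʃ         ʒ       
alveolo-palatal   ɕ         ʑ       
velar             x         ɣ       
uvular            χ         ʁ       
glottal           —         ɦ       
Gaps, from front to back: alveolar lacks voiced (/z/); glottal lacks voiceless (/h/).

/z/, /h/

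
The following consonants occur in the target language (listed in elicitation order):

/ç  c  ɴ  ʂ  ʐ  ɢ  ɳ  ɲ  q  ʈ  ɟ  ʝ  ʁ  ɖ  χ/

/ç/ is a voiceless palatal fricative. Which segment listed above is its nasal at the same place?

/ɲ/

The nasal at the same place is a palatal nasal — in this inventory, /ɲ/.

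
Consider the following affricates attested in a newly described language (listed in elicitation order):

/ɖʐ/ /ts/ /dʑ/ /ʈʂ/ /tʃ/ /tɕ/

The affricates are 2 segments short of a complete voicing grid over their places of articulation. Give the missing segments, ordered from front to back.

/dz/, /dʒ/

Voiceless: /ts/ (alveolar), /tʃ/ (postalveolar), /ʈʂ/ (retroflex), /tɕ/ (alveolo-palatal).
Voiced: /ɖʐ/ (retroflex), /dʑ/ (alveolo-palatal).
Gaps, from front to back: alveolar lacks voiced (/dz/); postalveolar lacks voiced (/dʒ/).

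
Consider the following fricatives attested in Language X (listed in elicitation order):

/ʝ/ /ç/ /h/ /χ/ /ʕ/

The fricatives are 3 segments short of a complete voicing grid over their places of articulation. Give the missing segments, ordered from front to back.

/ʁ/, /ħ/, /ɦ/

Voiceless: /ç/ (palatal), /χ/ (uvular), /h/ (glottal).
Voiced: /ʝ/ (palatal), /ʕ/ (pharyngeal).
Gaps, from front to back: uvular lacks voiced (/ʁ/); pharyngeal lacks voiceless (/ħ/); glottal lacks voiced (/ɦ/).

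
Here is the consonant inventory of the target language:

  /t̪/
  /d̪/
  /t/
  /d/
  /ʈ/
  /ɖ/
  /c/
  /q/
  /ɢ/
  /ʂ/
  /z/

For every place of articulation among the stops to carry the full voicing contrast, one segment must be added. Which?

dental: voiceless /t̪/, voiced /d̪/.
alveolar: voiceless /t/, voiced /d/.
retroflex: voiceless /ʈ/, voiced /ɖ/.
palatal: voiceless /c/, voiced —.
uvular: voiceless /q/, voiced /ɢ/.
The palatal row has no voiced member, so the gap is the voiced palatal stop /ɟ/.

/ɟ/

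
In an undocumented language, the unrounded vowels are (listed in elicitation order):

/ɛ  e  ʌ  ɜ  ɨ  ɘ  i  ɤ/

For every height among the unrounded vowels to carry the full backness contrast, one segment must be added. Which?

Front: /i/ (high), /e/ (high-mid), /ɛ/ (low-mid).
Central: /ɨ/ (high), /ɘ/ (high-mid), /ɜ/ (low-mid).
Back: /ɤ/ (high-mid), /ʌ/ (low-mid).
The high row has no back member, so the gap is the high back unrounded vowel /ɯ/.

/ɯ/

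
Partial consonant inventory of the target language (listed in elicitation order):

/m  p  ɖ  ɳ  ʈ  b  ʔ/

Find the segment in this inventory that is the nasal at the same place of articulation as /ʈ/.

/ʈ/ is a voiceless retroflex stop.
The nasal at the same place is a retroflex nasal — in this inventory, /ɳ/.

/ɳ/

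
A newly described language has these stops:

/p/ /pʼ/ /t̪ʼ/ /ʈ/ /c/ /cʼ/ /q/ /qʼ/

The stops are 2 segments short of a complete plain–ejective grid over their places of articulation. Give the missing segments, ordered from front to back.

bilabial: plain /p/, ejective /pʼ/.
dental: plain —, ejective /t̪ʼ/.
retroflex: plain /ʈ/, ejective —.
palatal: plain /c/, ejective /cʼ/.
uvular: plain /q/, ejective /qʼ/.
Gaps, from front to back: dental lacks plain (/t̪/); retroflex lacks ejective (/ʈʼ/).

/t̪/, /ʈʼ/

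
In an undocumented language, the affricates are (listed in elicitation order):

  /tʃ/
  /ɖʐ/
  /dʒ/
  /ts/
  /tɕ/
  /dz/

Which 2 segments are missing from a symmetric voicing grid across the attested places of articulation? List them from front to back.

place of articulation  voiceless  voiced  
alveolar          ts        dz      
postalveolar      tʃ        dʒ      
retroflex         —         ɖʐ      
alveolo-palatal   tɕ        —       
Gaps, from front to back: retroflex lacks voiceless (/ʈʂ/); alveolo-palatal lacks voiced (/dʑ/).

/ʈʂ/, /dʑ/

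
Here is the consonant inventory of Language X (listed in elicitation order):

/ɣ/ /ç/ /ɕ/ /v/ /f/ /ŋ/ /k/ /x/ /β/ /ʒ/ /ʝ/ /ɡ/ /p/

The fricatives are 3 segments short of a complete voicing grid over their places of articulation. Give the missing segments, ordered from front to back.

bilabial: voiceless —, voiced /β/.
labiodental: voiceless /f/, voiced /v/.
postalveolar: voiceless —, voiced /ʒ/.
alveolo-palatal: voiceless /ɕ/, voiced —.
palatal: voiceless /ç/, voiced /ʝ/.
velar: voiceless /x/, voiced /ɣ/.
Gaps, from front to back: bilabial lacks voiceless (/ɸ/); postalveolar lacks voiceless (/ʃ/); alveolo-palatal lacks voiced (/ʑ/).

/ɸ/, /ʃ/, /ʑ/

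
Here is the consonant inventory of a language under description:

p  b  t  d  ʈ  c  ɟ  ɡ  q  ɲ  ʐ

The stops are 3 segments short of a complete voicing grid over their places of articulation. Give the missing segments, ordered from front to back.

place of articulation  voiceless  voiced  
bilabial          p         b       
alveolar          t         d       
retroflex         ʈ         —       
palatal           c         ɟ       
velar             —         ɡ       
uvular            q         —       
Gaps, from front to back: retroflex lacks voiced (/ɖ/); velar lacks voiceless (/k/); uvular lacks voiced (/ɢ/).

/ɖ/, /k/, /ɢ/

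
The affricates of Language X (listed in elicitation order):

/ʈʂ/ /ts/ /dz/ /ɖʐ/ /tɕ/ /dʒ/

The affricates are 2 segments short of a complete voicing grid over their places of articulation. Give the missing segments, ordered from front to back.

alveolar: voiceless /ts/, voiced /dz/.
postalveolar: voiceless —, voiced /dʒ/.
retroflex: voiceless /ʈʂ/, voiced /ɖʐ/.
alveolo-palatal: voiceless /tɕ/, voiced —.
Gaps, from front to back: postalveolar lacks voiceless (/tʃ/); alveolo-palatal lacks voiced (/dʑ/).

/tʃ/, /dʑ/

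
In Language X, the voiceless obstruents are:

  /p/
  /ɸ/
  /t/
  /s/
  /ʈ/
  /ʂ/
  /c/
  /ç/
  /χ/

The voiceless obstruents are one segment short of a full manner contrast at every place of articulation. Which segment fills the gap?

/q/

place of articulation  stop      fricative
bilabial          p         ɸ       
alveolar          t         s       
retroflex         ʈ         ʂ       
palatal           c         ç       
uvular            —         χ       
The uvular row has no stop member, so the gap is the uvular stop /q/.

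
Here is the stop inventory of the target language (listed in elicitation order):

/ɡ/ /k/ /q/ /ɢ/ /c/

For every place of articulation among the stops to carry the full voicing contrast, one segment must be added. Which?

/ɟ/

Voiceless: /c/ (palatal), /k/ (velar), /q/ (uvular).
Voiced: /ɡ/ (velar), /ɢ/ (uvular).
The palatal row has no voiced member, so the gap is the voiced palatal stop /ɟ/.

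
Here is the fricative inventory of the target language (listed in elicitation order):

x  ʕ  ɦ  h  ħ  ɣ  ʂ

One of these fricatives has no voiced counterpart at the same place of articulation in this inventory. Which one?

Velar: /x/ ~ /ɣ/
Pharyngeal: /ħ/ ~ /ʕ/
Glottal: /h/ ~ /ɦ/
Retroflex: only /ʂ/ (voiceless); no voiced partner.
So /ʂ/ is the unpaired segment.

/ʂ/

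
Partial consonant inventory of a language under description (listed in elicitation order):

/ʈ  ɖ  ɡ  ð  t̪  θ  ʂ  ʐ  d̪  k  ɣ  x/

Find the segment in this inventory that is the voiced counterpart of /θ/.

/ð/

/θ/ is a voiceless dental fricative.
The voiced counterpart is a voiced dental fricative — in this inventory, /ð/.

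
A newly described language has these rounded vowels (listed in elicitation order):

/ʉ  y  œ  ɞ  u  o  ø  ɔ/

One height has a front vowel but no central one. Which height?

Front: /y/ (high), /ø/ (high-mid), /œ/ (low-mid).
Central: /ʉ/ (high), /ɞ/ (low-mid).
Back: /u/ (high), /o/ (high-mid), /ɔ/ (low-mid).
Every height has a central member except high-mid, where /ɵ/ would be expected.

high-mid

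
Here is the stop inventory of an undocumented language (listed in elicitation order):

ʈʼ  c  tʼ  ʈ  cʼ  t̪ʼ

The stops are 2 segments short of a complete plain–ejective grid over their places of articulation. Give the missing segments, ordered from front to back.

dental: plain —, ejective /t̪ʼ/.
alveolar: plain —, ejective /tʼ/.
retroflex: plain /ʈ/, ejective /ʈʼ/.
palatal: plain /c/, ejective /cʼ/.
Gaps, from front to back: dental lacks plain (/t̪/); alveolar lacks plain (/t/).

/t̪/, /t/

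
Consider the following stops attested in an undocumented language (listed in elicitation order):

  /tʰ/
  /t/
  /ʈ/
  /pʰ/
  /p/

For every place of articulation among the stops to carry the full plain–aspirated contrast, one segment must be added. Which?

Plain: /p/ (bilabial), /t/ (alveolar), /ʈ/ (retroflex).
Aspirated: /pʰ/ (bilabial), /tʰ/ (alveolar).
The retroflex row has no aspirated member, so the gap is the aspirated retroflex stop /ʈʰ/.

/ʈʰ/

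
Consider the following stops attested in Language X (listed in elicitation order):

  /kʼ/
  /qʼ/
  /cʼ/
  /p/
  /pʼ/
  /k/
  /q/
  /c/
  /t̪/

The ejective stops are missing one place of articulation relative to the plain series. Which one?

dental

bilabial: plain /p/, ejective /pʼ/.
dental: plain /t̪/, ejective —.
palatal: plain /c/, ejective /cʼ/.
velar: plain /k/, ejective /kʼ/.
uvular: plain /q/, ejective /qʼ/.
Every place of articulation has an ejective member except dental, where /t̪ʼ/ would be expected.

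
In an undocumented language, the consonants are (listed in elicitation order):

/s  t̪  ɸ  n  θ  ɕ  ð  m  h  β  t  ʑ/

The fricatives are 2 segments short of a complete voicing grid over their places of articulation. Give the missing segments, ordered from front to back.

/z/, /ɦ/

place of articulation  voiceless  voiced  
bilabial          ɸ         β       
dental            θ         ð       
alveolar          s         —       
alveolo-palatal   ɕ         ʑ       
glottal           h         —       
Gaps, from front to back: alveolar lacks voiced (/z/); glottal lacks voiced (/ɦ/).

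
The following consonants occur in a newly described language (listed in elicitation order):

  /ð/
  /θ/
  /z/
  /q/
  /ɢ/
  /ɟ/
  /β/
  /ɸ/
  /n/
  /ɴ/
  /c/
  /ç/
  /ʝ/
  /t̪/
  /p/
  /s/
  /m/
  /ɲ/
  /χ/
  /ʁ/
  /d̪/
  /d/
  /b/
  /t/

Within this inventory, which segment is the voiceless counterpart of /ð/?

/θ/

/ð/ is a voiced dental fricative.
The voiceless counterpart is a voiceless dental fricative — in this inventory, /θ/.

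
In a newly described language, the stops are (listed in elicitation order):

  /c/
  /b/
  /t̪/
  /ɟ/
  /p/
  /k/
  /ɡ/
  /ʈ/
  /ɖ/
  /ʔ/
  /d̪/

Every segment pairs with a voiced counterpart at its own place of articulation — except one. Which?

Bilabial: /p/ ~ /b/
Dental: /t̪/ ~ /d̪/
Retroflex: /ʈ/ ~ /ɖ/
Palatal: /c/ ~ /ɟ/
Velar: /k/ ~ /ɡ/
Glottal: only /ʔ/ (voiceless); no voiced partner.
So /ʔ/ is the unpaired segment.

/ʔ/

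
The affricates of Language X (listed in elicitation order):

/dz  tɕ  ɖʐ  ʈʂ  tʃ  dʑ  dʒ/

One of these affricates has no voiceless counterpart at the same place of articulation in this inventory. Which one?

/dz/

Postalveolar: /tʃ/ ~ /dʒ/
Retroflex: /ʈʂ/ ~ /ɖʐ/
Alveolo-palatal: /tɕ/ ~ /dʑ/
Alveolar: only /dz/ (voiced); no voiceless partner.
So /dz/ is the unpaired segment.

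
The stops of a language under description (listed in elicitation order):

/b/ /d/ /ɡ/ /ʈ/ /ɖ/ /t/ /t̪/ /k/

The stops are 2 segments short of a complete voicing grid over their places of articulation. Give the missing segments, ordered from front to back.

/p/, /d̪/

place of articulation  voiceless  voiced  
bilabial          —         b       
dental            t̪        —       
alveolar          t         d       
retroflex         ʈ         ɖ       
velar             k         ɡ       
Gaps, from front to back: bilabial lacks voiceless (/p/); dental lacks voiced (/d̪/).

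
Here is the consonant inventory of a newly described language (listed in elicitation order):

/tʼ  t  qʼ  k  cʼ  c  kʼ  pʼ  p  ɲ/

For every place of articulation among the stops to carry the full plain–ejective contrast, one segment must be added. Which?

/q/

bilabial: plain /p/, ejective /pʼ/.
alveolar: plain /t/, ejective /tʼ/.
palatal: plain /c/, ejective /cʼ/.
velar: plain /k/, ejective /kʼ/.
uvular: plain —, ejective /qʼ/.
The uvular row has no plain member, so the gap is the plain uvular stop /q/.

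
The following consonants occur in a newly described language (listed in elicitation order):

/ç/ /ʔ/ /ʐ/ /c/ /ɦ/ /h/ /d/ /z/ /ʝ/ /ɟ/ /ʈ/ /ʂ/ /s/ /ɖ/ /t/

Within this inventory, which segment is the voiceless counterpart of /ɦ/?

/ɦ/ is a voiced glottal fricative.
The voiceless counterpart is a voiceless glottal fricative — in this inventory, /h/.

/h/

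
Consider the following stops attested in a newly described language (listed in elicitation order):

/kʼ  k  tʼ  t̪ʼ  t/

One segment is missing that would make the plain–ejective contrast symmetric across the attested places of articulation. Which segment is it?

dental: plain —, ejective /t̪ʼ/.
alveolar: plain /t/, ejective /tʼ/.
velar: plain /k/, ejective /kʼ/.
The dental row has no plain member, so the gap is the plain dental stop /t̪/.

/t̪/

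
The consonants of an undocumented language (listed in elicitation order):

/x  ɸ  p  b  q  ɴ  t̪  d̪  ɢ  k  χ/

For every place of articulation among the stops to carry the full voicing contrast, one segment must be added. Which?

place of articulation  voiceless  voiced  
bilabial          p         b       
dental            t̪        d̪      
velar             k         —       
uvular            q         ɢ       
The velar row has no voiced member, so the gap is the voiced velar stop /ɡ/.

/ɡ/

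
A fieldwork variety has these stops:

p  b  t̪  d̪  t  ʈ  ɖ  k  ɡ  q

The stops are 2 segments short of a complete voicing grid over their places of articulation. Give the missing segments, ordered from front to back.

bilabial: voiceless /p/, voiced /b/.
dental: voiceless /t̪/, voiced /d̪/.
alveolar: voiceless /t/, voiced —.
retroflex: voiceless /ʈ/, voiced /ɖ/.
velar: voiceless /k/, voiced /ɡ/.
uvular: voiceless /q/, voiced —.
Gaps, from front to back: alveolar lacks voiced (/d/); uvular lacks voiced (/ɢ/).

/d/, /ɢ/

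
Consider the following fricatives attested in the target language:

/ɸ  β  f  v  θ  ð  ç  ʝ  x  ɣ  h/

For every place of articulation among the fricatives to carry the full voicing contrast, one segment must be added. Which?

bilabial: voiceless /ɸ/, voiced /β/.
labiodental: voiceless /f/, voiced /v/.
dental: voiceless /θ/, voiced /ð/.
palatal: voiceless /ç/, voiced /ʝ/.
velar: voiceless /x/, voiced /ɣ/.
glottal: voiceless /h/, voiced —.
The glottal row has no voiced member, so the gap is the voiced glottal fricative /ɦ/.

/ɦ/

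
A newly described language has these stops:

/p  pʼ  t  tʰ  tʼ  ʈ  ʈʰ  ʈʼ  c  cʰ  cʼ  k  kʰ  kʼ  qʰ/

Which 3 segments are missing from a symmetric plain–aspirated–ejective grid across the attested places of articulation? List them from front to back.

/pʰ/, /q/, /qʼ/

Plain: /p/ (bilabial), /t/ (alveolar), /ʈ/ (retroflex), /c/ (palatal), /k/ (velar).
Aspirated: /tʰ/ (alveolar), /ʈʰ/ (retroflex), /cʰ/ (palatal), /kʰ/ (velar), /qʰ/ (uvular).
Ejective: /pʼ/ (bilabial), /tʼ/ (alveolar), /ʈʼ/ (retroflex), /cʼ/ (palatal), /kʼ/ (velar).
Gaps, from front to back: bilabial lacks aspirated (/pʰ/); uvular lacks plain (/q/); uvular lacks ejective (/qʼ/).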